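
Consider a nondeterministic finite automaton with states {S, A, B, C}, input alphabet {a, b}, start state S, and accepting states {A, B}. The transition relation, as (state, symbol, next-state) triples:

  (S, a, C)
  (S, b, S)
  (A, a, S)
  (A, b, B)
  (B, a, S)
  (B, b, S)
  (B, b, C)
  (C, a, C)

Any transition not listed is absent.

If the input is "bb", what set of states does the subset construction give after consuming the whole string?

{S}

Start in {S}.
Read 'b': S→{S}; now {S}.
Read 'b': S→{S}; now {S}.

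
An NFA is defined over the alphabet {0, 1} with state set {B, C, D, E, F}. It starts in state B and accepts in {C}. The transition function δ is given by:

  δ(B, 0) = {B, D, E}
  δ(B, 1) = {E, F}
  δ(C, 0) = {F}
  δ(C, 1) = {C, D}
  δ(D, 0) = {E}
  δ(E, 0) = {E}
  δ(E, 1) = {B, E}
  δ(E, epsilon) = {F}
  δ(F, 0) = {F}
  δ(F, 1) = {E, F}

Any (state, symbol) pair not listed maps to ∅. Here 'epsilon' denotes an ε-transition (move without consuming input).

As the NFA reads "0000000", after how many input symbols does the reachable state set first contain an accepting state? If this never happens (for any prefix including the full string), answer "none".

none

Start in {B}.
Read '0': B→{B, D, E}; union {B, D, E}; ε-closure = {B, D, E, F}.
Read '0': B→{B, D, E}, D→{E}, E→{E}, F→{F}; now {B, D, E, F}.
Read '0': B→{B, D, E}, D→{E}, E→{E}, F→{F}; now {B, D, E, F}.
Read '0': B→{B, D, E}, D→{E}, E→{E}, F→{F}; now {B, D, E, F}.
Read '0': B→{B, D, E}, D→{E}, E→{E}, F→{F}; now {B, D, E, F}.
Read '0': B→{B, D, E}, D→{E}, E→{E}, F→{F}; now {B, D, E, F}.
Read '0': B→{B, D, E}, D→{E}, E→{E}, F→{F}; now {B, D, E, F}.
No reachable set along the way intersects F.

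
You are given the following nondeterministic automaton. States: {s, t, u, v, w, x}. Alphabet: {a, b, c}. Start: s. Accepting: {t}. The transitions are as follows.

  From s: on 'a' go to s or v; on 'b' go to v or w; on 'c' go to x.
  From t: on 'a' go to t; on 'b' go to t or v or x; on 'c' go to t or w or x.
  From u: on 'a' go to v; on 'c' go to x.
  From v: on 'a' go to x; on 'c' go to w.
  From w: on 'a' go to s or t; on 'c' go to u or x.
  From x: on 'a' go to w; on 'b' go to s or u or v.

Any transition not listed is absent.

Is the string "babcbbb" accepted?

Start in {s}.
Read 'b': s→{v, w}; now {v, w}.
Read 'a': v→{x}, w→{s, t}; now {s, t, x}.
Read 'b': s→{v, w}, t→{t, v, x}, x→{s, u, v}; now {s, t, u, v, w, x}.
Read 'c': s→{x}, t→{t, w, x}, u→{x}, v→{w}, w→{u, x}, x→∅; now {t, u, w, x}.
Read 'b': t→{t, v, x}, u→∅, w→∅, x→{s, u, v}; now {s, t, u, v, x}.
Read 'b': s→{v, w}, t→{t, v, x}, u→∅, v→∅, x→{s, u, v}; now {s, t, u, v, w, x}.
Read 'b': s→{v, w}, t→{t, v, x}, u→∅, v→∅, w→∅, x→{s, u, v}; now {s, t, u, v, w, x}.
The final set {s, t, u, v, w, x} contains the accepting state t.

Yes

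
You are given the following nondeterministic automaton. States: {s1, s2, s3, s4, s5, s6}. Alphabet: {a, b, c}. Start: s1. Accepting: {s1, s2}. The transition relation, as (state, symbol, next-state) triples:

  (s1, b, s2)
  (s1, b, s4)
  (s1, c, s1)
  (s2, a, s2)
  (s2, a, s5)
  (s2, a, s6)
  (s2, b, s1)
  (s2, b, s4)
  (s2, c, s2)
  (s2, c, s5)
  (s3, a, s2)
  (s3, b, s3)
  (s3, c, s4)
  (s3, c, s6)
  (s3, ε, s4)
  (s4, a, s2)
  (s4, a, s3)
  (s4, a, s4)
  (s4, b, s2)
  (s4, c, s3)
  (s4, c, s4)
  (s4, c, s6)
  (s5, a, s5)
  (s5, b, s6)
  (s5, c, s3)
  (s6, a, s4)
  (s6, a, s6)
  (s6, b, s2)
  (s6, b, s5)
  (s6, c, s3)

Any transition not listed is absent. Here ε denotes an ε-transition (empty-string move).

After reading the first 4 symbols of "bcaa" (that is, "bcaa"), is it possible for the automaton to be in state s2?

Start in {s1}.
Read 'b': {s1} → {s2, s4}.
Read 'c': {s2, s4} → {s2, s3, s4, s5, s6}.
Read 'a': {s2, s3, s4, s5, s6} → {s2, s3, s4, s5, s6}.
Read 'a': {s2, s3, s4, s5, s6} → {s2, s3, s4, s5, s6}.
State s2 is in {s2, s3, s4, s5, s6}.

Yes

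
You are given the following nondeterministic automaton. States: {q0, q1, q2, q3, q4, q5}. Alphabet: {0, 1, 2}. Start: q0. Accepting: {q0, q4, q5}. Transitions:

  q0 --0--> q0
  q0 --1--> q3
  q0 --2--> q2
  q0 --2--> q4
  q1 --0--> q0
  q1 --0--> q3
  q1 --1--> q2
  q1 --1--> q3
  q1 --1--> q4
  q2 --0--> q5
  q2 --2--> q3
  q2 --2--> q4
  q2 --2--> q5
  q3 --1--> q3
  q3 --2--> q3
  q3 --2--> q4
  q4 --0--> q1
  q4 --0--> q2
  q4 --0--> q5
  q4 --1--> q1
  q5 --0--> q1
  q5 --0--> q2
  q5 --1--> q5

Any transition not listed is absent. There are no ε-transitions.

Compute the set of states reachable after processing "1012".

∅

Start in {q0}.
Read '1': {q0} → {q3}.
Read '0': {q3} → ∅.
The set is empty and remains empty for the remaining 2 symbols.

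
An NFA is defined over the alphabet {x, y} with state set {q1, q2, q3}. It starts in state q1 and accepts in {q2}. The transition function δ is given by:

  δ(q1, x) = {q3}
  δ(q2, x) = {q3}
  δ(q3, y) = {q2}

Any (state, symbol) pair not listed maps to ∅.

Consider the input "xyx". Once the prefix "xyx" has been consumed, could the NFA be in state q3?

Start in {q1}.
Read 'x': q1→{q3}; now {q3}.
Read 'y': q3→{q2}; now {q2}.
Read 'x': q2→{q3}; now {q3}.
State q3 is in {q3}.

Yes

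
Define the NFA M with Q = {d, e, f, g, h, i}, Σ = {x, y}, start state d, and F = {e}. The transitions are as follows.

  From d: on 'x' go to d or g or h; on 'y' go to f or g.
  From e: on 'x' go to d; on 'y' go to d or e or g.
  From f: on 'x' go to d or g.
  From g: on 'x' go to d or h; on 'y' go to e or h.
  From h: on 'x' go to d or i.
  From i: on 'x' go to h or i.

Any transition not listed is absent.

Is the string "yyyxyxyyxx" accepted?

No

Start in {d}.
Read 'y': {d} → {f, g}.
Read 'y': {f, g} → {e, h}.
Read 'y': {e, h} → {d, e, g}.
Read 'x': {d, e, g} → {d, g, h}.
Read 'y': {d, g, h} → {e, f, g, h}.
Read 'x': {e, f, g, h} → {d, g, h, i}.
Read 'y': {d, g, h, i} → {e, f, g, h}.
Read 'y': {e, f, g, h} → {d, e, g, h}.
Read 'x': {d, e, g, h} → {d, g, h, i}.
Read 'x': {d, g, h, i} → {d, g, h, i}.
The final set {d, g, h, i} contains no accepting state.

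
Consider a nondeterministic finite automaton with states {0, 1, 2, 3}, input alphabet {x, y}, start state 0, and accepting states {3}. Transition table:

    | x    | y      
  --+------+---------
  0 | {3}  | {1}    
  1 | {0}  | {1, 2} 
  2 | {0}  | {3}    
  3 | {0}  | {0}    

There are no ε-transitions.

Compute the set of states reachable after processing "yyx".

{0}

Start in {0}.
Read 'y': 0→{1}; now {1}.
Read 'y': 1→{1, 2}; now {1, 2}.
Read 'x': 1→{0}, 2→{0}; now {0}.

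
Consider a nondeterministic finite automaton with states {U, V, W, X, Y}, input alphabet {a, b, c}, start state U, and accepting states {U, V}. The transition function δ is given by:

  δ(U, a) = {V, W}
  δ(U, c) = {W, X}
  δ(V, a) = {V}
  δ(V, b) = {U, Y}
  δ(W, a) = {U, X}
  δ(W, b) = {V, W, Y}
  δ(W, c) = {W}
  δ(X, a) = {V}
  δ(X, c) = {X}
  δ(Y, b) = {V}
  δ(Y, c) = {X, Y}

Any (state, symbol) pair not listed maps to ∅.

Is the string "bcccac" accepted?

No

Start in {U}.
Read 'b': U→∅; now ∅.
The set is empty and remains empty for the remaining 5 symbols.
The final set ∅ contains no accepting state.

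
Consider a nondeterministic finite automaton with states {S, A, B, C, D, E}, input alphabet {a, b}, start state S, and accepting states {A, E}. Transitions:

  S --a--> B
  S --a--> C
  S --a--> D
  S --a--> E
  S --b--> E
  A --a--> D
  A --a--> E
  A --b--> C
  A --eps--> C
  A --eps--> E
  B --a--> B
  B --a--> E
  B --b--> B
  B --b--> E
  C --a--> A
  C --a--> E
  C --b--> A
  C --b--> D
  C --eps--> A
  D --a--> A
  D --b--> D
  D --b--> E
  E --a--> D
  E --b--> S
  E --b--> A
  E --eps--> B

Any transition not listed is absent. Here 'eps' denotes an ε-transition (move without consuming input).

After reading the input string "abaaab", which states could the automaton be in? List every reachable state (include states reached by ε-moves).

{S, A, B, C, D, E}

Start in {S}.
Read 'a': S→{B, C, D, E}; union {B, C, D, E}; ε-closure = {A, B, C, D, E}.
Read 'b': A→{C}, B→{B, E}, C→{A, D}, D→{D, E}, E→{S, A}; now {S, A, B, C, D, E}.
Read 'a': S→{B, C, D, E}, A→{D, E}, B→{B, E}, C→{A, E}, D→{A}, E→{D}; now {A, B, C, D, E}.
Read 'a': A→{D, E}, B→{B, E}, C→{A, E}, D→{A}, E→{D}; union {A, B, D, E}; ε-closure = {A, B, C, D, E}.
Read 'a': A→{D, E}, B→{B, E}, C→{A, E}, D→{A}, E→{D}; union {A, B, D, E}; ε-closure = {A, B, C, D, E}.
Read 'b': A→{C}, B→{B, E}, C→{A, D}, D→{D, E}, E→{S, A}; now {S, A, B, C, D, E}.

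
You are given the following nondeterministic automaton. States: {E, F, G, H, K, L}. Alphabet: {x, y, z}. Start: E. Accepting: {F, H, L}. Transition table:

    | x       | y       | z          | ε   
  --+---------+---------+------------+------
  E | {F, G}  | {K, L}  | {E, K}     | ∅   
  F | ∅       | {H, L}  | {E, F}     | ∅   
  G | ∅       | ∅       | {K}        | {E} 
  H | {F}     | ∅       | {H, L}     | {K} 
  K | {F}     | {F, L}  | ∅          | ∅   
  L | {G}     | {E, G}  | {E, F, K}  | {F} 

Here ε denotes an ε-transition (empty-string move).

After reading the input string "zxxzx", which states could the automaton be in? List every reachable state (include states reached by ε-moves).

Start in {E}.
Read 'z': {E} → {E, K}.
Read 'x': {E, K} → {E, F, G}.
Read 'x': {E, F, G} → {E, F, G}.
Read 'z': {E, F, G} → {E, F, K}.
Read 'x': {E, F, K} → {E, F, G}.

{E, F, G}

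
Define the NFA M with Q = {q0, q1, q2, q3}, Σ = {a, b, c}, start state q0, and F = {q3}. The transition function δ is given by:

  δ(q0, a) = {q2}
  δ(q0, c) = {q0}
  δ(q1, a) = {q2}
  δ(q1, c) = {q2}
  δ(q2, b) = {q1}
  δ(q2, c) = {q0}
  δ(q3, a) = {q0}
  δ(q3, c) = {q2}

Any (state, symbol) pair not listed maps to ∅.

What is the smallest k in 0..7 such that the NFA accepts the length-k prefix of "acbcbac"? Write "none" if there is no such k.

Start in {q0}.
Read 'a': {q0} → {q2}.
Read 'c': {q2} → {q0}.
Read 'b': {q0} → ∅.
The set is empty and remains empty for the remaining 4 symbols.
No reachable set along the way intersects F.

none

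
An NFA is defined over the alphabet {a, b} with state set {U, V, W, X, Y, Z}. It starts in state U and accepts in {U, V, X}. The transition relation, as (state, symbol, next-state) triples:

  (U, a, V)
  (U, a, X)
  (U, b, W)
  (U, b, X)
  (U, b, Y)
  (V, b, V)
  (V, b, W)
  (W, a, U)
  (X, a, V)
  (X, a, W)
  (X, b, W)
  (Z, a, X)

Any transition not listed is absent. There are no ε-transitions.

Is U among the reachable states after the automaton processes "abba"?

Yes

Start in {U}.
Read 'a': U→{V, X}; now {V, X}.
Read 'b': V→{V, W}, X→{W}; now {V, W}.
Read 'b': V→{V, W}, W→∅; now {V, W}.
Read 'a': V→∅, W→{U}; now {U}.
State U is in {U}.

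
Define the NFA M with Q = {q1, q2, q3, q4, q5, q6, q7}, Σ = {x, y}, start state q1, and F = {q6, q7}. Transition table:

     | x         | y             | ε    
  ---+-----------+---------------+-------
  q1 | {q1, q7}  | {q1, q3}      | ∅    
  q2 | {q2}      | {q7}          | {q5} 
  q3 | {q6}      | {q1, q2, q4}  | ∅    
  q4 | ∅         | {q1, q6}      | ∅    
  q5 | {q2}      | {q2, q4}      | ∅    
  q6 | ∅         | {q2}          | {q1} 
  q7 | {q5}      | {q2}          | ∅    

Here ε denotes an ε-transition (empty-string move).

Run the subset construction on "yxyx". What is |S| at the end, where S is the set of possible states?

Start in {q1}.
Read 'y': q1→{q1, q3}; now {q1, q3}.
Read 'x': q1→{q1, q7}, q3→{q6}; now {q1, q6, q7}.
Read 'y': q1→{q1, q3}, q6→{q2}, q7→{q2}; union {q1, q2, q3}; ε-closure = {q1, q2, q3, q5}.
Read 'x': q1→{q1, q7}, q2→{q2}, q3→{q6}, q5→{q2}; union {q1, q2, q6, q7}; ε-closure = {q1, q2, q5, q6, q7}.
That set has 5 states.

5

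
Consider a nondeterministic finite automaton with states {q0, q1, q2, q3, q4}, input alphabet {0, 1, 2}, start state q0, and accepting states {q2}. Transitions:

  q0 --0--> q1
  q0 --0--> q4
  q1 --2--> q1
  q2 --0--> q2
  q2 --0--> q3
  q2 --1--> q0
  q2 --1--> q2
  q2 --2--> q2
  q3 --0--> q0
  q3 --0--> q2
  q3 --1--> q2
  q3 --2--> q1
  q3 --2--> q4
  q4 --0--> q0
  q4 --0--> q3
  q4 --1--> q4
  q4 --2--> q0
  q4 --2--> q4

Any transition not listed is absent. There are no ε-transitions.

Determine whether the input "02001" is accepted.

Yes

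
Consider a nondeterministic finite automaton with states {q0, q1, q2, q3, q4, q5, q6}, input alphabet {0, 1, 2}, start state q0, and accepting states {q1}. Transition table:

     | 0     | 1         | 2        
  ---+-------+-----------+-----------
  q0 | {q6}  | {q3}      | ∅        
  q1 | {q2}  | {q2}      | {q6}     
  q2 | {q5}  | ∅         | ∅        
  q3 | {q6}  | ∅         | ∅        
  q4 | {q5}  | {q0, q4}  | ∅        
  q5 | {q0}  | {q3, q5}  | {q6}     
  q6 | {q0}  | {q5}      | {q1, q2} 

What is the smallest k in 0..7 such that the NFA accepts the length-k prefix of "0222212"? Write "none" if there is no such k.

2

Start in {q0}.
Read '0': {q0} → {q6}.
Read '2': {q6} → {q1, q2}.
None of the earlier sets intersect F, but {q1, q2} does.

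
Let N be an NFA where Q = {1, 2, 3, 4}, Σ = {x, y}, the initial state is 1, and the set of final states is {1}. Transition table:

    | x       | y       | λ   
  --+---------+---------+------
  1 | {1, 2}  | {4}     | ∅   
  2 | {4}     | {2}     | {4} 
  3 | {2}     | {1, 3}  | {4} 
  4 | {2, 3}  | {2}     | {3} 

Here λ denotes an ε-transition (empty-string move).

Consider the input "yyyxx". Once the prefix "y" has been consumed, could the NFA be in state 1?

No

Start in {1}.
Read 'y': {1} → {3, 4}.
State 1 is not in {3, 4}.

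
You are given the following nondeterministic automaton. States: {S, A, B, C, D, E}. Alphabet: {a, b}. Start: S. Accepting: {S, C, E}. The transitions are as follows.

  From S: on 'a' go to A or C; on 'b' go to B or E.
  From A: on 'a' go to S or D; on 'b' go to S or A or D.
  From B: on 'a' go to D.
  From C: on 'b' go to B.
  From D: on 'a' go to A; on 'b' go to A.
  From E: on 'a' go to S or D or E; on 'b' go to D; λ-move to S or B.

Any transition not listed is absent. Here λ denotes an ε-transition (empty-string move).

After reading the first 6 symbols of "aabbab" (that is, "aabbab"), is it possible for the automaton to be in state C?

Start in {S}.
Read 'a': {S} → {A, C}.
Read 'a': {A, C} → {S, D}.
Read 'b': {S, D} → {S, A, B, E}.
Read 'b': {S, A, B, E} → {S, A, B, D, E}.
Read 'a': {S, A, B, D, E} → {S, A, B, C, D, E}.
Read 'b': {S, A, B, C, D, E} → {S, A, B, D, E}.
State C is not in {S, A, B, D, E}.

No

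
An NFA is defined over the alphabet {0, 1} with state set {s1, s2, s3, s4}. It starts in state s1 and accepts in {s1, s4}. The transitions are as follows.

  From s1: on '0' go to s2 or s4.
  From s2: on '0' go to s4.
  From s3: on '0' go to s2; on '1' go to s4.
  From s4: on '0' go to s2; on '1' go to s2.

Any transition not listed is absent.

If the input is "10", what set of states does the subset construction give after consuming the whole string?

Start in {s1}.
Read '1': s1→∅; now ∅.
The set is empty and remains empty for the remaining 1 symbol.

∅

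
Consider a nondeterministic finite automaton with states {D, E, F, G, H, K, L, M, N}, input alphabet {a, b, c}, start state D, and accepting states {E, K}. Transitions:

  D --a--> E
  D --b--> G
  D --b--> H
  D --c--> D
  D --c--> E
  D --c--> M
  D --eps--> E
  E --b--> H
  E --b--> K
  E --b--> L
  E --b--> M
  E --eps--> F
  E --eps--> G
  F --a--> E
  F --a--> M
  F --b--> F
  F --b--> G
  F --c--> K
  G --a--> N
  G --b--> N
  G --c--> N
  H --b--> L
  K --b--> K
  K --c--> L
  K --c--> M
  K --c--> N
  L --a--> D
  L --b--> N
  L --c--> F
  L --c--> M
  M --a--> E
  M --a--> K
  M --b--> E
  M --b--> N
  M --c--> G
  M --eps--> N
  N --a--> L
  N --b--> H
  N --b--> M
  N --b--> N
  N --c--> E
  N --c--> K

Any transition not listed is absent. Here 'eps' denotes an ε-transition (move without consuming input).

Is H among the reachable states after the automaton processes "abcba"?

No

Start: ε-closure({D}) = {D, E, F, G}.
Read 'a': {D, E, F, G} → {E, F, G, M, N}.
Read 'b': {E, F, G, M, N} → {E, F, G, H, K, L, M, N}.
Read 'c': {E, F, G, H, K, L, M, N} → {E, F, G, K, L, M, N}.
Read 'b': {E, F, G, K, L, M, N} → {E, F, G, H, K, L, M, N}.
Read 'a': {E, F, G, H, K, L, M, N} → {D, E, F, G, K, L, M, N}.
State H is not in {D, E, F, G, K, L, M, N}.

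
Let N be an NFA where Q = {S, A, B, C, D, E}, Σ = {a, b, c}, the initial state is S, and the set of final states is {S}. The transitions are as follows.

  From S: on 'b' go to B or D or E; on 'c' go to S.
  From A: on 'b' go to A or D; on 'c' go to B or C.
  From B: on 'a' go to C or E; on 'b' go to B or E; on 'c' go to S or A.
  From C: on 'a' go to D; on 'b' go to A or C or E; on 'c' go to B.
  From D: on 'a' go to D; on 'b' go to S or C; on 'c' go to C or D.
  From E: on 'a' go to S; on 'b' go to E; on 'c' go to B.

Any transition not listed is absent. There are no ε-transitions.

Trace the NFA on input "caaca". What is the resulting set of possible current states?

Start in {S}.
Read 'c': S→{S}; now {S}.
Read 'a': S→∅; now ∅.
The set is empty and remains empty for the remaining 3 symbols.

∅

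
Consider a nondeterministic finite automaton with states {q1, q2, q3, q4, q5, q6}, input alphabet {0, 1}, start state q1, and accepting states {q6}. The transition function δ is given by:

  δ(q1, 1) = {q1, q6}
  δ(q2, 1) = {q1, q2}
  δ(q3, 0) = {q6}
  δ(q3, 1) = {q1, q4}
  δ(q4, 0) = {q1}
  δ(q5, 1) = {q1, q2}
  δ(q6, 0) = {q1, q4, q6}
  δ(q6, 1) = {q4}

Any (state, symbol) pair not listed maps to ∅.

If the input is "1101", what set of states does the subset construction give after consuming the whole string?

{q1, q4, q6}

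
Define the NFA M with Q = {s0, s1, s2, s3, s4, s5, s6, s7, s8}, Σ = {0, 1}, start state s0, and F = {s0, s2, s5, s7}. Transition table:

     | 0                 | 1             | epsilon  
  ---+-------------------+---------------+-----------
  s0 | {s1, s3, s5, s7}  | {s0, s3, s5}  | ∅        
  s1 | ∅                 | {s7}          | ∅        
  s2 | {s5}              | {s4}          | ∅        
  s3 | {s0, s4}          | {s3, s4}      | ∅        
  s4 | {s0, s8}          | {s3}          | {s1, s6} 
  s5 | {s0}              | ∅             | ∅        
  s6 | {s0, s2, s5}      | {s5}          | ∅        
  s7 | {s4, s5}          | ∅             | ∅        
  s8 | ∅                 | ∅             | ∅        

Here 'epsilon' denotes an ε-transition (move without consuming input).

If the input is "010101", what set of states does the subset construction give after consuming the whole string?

{s0, s1, s3, s4, s5, s6, s7}

Start in {s0}.
Read '0': {s0} → {s1, s3, s5, s7}.
Read '1': {s1, s3, s5, s7} → {s1, s3, s4, s6, s7}.
Read '0': {s1, s3, s4, s6, s7} → {s0, s1, s2, s4, s5, s6, s8}.
Read '1': {s0, s1, s2, s4, s5, s6, s8} → {s0, s1, s3, s4, s5, s6, s7}.
Read '0': {s0, s1, s3, s4, s5, s6, s7} → {s0, s1, s2, s3, s4, s5, s6, s7, s8}.
Read '1': {s0, s1, s2, s3, s4, s5, s6, s7, s8} → {s0, s1, s3, s4, s5, s6, s7}.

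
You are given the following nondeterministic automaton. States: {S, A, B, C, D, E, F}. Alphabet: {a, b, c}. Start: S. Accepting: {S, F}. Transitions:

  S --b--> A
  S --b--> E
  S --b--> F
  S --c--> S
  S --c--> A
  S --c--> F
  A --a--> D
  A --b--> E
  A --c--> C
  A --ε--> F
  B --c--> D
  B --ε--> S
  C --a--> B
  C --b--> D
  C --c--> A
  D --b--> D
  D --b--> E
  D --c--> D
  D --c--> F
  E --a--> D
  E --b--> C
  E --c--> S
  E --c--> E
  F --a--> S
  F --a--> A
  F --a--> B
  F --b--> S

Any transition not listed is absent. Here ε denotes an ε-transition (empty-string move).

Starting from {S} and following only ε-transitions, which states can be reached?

{S}

Begin with {S}.
No ε-moves leave this set, so the closure equals the set itself.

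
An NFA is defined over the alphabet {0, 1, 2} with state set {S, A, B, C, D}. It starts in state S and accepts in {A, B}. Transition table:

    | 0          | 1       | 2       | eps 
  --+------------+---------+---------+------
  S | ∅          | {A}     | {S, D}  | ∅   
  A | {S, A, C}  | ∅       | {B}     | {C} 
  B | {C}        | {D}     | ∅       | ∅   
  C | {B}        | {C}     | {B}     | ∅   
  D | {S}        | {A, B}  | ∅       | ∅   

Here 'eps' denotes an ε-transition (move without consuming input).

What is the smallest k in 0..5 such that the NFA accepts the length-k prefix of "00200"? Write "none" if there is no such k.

Start in {S}.
Read '0': {S} → ∅.
The set is empty and remains empty for the remaining 4 symbols.
No reachable set along the way intersects F.

none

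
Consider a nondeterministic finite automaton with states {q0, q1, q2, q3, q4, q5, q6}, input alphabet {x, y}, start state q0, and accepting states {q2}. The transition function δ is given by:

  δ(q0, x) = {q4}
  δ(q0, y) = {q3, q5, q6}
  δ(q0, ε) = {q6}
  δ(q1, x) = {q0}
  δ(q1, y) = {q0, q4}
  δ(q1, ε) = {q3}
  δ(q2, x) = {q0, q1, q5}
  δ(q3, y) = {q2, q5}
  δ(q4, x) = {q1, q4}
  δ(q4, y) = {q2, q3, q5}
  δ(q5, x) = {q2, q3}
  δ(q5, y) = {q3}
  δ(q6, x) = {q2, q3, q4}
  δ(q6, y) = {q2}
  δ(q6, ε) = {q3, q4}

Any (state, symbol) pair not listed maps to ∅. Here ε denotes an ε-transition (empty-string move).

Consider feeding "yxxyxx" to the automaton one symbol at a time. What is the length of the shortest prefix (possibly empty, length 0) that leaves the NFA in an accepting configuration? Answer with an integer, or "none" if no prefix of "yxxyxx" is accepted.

1

Start: ε-closure({q0}) = {q0, q3, q4, q6}.
Read 'y': q0→{q3, q5, q6}, q3→{q2, q5}, q4→{q2, q3, q5}, q6→{q2}; union {q2, q3, q5, q6}; ε-closure = {q2, q3, q4, q5, q6}.
None of the earlier sets intersect F, but {q2, q3, q4, q5, q6} does.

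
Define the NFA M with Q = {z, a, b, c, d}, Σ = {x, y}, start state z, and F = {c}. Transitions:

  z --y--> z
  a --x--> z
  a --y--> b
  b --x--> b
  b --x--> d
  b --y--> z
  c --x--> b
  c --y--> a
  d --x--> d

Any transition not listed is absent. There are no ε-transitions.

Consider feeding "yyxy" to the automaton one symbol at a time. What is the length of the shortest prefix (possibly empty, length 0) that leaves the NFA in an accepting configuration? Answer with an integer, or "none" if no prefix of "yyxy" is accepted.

none

Start in {z}.
Read 'y': {z} → {z}.
Read 'y': {z} → {z}.
Read 'x': {z} → ∅.
The set is empty and remains empty for the remaining 1 symbol.
No reachable set along the way intersects F.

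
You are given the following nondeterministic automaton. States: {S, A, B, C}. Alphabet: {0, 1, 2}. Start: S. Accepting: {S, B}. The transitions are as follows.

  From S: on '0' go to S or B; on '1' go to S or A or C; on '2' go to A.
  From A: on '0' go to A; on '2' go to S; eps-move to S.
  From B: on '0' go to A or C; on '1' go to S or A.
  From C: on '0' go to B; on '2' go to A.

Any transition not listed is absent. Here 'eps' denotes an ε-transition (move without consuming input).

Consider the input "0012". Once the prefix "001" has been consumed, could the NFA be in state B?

No

Start in {S}.
Read '0': {S} → {S, B}.
Read '0': {S, B} → {S, A, B, C}.
Read '1': {S, A, B, C} → {S, A, C}.
State B is not in {S, A, C}.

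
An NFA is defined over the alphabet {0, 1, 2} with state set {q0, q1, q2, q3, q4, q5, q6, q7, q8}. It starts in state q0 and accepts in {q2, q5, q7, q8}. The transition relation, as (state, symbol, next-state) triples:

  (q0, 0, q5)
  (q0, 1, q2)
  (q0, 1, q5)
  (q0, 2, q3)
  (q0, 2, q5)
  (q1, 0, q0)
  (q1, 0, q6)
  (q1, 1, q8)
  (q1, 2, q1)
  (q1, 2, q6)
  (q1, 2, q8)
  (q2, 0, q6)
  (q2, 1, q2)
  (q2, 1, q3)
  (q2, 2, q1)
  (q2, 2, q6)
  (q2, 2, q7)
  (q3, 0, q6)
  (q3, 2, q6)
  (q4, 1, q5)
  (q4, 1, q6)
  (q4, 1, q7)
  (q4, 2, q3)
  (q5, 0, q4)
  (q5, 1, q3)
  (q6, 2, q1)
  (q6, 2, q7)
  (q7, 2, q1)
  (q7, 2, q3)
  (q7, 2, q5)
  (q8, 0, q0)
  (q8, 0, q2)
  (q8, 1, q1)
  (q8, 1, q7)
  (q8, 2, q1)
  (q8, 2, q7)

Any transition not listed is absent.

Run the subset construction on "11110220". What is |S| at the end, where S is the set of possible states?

4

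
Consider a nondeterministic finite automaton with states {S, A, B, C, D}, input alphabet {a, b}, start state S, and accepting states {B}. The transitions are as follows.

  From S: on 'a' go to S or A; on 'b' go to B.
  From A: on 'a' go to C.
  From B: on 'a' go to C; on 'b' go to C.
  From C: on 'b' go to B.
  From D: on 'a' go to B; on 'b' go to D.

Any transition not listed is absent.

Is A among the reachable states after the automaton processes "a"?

Yes

Start in {S}.
Read 'a': {S} → {S, A}.
State A is in {S, A}.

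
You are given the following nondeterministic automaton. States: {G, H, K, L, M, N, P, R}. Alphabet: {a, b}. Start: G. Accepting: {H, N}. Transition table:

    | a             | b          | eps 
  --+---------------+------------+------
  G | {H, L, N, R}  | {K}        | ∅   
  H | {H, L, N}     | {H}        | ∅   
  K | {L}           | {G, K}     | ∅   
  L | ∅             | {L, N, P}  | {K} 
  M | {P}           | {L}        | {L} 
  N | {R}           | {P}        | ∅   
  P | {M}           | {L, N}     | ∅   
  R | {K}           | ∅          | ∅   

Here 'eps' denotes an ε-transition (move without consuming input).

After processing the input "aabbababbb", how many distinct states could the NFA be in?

Start in {G}.
Read 'a': {G} → {H, K, L, N, R}.
Read 'a': {H, K, L, N, R} → {H, K, L, N, R}.
Read 'b': {H, K, L, N, R} → {G, H, K, L, N, P}.
Read 'b': {G, H, K, L, N, P} → {G, H, K, L, N, P}.
Read 'a': {G, H, K, L, N, P} → {H, K, L, M, N, R}.
Read 'b': {H, K, L, M, N, R} → {G, H, K, L, N, P}.
Read 'a': {G, H, K, L, N, P} → {H, K, L, M, N, R}.
Read 'b': {H, K, L, M, N, R} → {G, H, K, L, N, P}.
Read 'b': {G, H, K, L, N, P} → {G, H, K, L, N, P}.
Read 'b': {G, H, K, L, N, P} → {G, H, K, L, N, P}.
That set has 6 states.

6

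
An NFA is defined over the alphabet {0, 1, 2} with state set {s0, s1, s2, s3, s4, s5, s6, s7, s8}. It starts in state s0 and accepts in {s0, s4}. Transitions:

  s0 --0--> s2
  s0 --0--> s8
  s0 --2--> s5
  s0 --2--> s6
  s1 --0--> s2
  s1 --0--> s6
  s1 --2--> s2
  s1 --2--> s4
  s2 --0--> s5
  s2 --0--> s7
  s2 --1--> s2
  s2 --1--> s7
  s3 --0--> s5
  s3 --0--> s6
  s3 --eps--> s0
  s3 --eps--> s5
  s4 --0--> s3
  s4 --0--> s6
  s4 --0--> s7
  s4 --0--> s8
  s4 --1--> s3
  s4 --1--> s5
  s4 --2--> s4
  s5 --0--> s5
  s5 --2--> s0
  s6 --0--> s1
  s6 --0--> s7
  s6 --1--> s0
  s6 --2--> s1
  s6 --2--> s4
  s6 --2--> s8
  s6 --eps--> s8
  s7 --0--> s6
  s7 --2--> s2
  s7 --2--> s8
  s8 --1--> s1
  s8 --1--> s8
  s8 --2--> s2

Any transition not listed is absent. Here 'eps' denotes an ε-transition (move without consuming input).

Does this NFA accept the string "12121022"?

No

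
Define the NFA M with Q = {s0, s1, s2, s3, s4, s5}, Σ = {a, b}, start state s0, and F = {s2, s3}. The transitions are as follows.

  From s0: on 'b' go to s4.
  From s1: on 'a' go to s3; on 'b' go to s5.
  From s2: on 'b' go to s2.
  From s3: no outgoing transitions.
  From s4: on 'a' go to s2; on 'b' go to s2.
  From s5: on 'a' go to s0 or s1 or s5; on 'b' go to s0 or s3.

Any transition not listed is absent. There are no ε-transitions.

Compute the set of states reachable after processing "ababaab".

∅

Start in {s0}.
Read 'a': s0→∅; now ∅.
The set is empty and remains empty for the remaining 6 symbols.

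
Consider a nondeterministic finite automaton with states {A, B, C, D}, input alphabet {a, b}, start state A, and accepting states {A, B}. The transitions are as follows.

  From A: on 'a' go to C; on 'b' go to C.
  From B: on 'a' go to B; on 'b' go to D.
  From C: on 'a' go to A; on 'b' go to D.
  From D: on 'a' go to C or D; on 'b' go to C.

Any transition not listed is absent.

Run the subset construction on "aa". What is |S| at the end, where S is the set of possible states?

1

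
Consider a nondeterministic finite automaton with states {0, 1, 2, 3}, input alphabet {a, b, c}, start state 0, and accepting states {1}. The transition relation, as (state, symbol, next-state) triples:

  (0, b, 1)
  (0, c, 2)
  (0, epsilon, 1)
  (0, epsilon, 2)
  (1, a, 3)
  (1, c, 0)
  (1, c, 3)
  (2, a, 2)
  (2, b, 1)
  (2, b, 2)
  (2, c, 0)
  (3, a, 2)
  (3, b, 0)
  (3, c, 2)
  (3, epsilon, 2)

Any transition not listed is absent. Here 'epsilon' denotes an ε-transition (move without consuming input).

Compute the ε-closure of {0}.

{0, 1, 2}

Begin with {0}.
ε-move 0 → 1; add 1.
ε-move 0 → 2; add 2.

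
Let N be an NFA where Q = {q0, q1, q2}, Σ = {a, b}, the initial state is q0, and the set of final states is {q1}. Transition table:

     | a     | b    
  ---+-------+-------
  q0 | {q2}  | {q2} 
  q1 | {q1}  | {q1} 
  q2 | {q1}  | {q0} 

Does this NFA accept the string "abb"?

Start in {q0}.
Read 'a': q0→{q2}; now {q2}.
Read 'b': q2→{q0}; now {q0}.
Read 'b': q0→{q2}; now {q2}.
The final set {q2} contains no accepting state.

No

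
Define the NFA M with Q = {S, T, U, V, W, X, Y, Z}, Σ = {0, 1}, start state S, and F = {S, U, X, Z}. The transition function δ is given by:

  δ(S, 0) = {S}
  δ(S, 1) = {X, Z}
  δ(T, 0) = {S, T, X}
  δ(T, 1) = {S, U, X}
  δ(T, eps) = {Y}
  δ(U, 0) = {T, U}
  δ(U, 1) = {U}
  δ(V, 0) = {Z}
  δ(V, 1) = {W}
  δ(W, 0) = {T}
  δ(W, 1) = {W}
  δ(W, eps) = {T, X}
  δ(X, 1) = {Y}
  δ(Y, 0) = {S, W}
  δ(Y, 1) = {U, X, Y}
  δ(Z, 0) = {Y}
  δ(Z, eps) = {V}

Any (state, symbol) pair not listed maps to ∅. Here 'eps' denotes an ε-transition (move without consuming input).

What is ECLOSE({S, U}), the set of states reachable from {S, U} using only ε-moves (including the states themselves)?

Begin with {S, U}.
No ε-moves leave this set, so the closure equals the set itself.

{S, U}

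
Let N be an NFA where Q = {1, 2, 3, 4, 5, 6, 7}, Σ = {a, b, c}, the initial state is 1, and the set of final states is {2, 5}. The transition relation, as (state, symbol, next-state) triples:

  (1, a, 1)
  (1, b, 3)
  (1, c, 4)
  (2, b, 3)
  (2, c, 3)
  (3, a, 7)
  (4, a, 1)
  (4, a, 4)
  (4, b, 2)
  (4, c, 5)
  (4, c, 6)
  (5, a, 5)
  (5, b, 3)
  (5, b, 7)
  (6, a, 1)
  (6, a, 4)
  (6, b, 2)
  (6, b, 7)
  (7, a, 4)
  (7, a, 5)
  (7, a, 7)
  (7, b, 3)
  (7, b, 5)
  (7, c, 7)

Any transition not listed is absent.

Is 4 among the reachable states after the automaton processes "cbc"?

Start in {1}.
Read 'c': 1→{4}; now {4}.
Read 'b': 4→{2}; now {2}.
Read 'c': 2→{3}; now {3}.
State 4 is not in {3}.

No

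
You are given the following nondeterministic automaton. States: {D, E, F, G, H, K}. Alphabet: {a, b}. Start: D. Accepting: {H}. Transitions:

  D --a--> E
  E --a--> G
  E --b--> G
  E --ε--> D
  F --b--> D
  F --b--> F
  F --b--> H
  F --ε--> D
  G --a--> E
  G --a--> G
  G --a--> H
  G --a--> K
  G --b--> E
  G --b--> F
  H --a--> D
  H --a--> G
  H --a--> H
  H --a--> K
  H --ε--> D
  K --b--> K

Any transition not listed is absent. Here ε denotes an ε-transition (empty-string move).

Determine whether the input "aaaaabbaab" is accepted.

No

Start in {D}.
Read 'a': D→{E}; union {E}; ε-closure = {D, E}.
Read 'a': D→{E}, E→{G}; union {E, G}; ε-closure = {D, E, G}.
Read 'a': D→{E}, E→{G}, G→{E, G, H, K}; union {E, G, H, K}; ε-closure = {D, E, G, H, K}.
Read 'a': D→{E}, E→{G}, G→{E, G, H, K}, H→{D, G, H, K}, K→∅; now {D, E, G, H, K}.
Read 'a': D→{E}, E→{G}, G→{E, G, H, K}, H→{D, G, H, K}, K→∅; now {D, E, G, H, K}.
Read 'b': D→∅, E→{G}, G→{E, F}, H→∅, K→{K}; union {E, F, G, K}; ε-closure = {D, E, F, G, K}.
Read 'b': D→∅, E→{G}, F→{D, F, H}, G→{E, F}, K→{K}; now {D, E, F, G, H, K}.
Read 'a': D→{E}, E→{G}, F→∅, G→{E, G, H, K}, H→{D, G, H, K}, K→∅; now {D, E, G, H, K}.
Read 'a': D→{E}, E→{G}, G→{E, G, H, K}, H→{D, G, H, K}, K→∅; now {D, E, G, H, K}.
Read 'b': D→∅, E→{G}, G→{E, F}, H→∅, K→{K}; union {E, F, G, K}; ε-closure = {D, E, F, G, K}.
The final set {D, E, F, G, K} contains no accepting state.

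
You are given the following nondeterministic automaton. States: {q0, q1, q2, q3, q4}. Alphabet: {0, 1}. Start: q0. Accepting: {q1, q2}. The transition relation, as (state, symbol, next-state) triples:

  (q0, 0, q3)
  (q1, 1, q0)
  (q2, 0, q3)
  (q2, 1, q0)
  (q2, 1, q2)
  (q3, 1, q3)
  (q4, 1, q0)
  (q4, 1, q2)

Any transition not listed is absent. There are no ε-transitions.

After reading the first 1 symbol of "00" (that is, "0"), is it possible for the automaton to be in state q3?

Yes

Start in {q0}.
Read '0': {q0} → {q3}.
State q3 is in {q3}.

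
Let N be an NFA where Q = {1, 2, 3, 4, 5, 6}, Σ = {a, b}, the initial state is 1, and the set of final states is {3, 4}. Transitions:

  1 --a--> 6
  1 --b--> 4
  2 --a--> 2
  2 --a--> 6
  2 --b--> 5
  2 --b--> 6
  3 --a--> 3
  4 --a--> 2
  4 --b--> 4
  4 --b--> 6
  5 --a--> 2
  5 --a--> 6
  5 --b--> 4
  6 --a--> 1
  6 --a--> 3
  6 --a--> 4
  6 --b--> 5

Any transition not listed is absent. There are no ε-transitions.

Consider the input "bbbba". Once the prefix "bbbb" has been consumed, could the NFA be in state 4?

Yes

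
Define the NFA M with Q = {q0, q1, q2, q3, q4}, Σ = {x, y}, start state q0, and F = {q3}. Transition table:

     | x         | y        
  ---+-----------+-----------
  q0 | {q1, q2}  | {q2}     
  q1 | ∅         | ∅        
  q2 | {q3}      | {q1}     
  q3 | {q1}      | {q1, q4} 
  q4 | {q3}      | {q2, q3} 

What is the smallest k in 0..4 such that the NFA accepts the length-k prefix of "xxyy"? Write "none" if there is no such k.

Start in {q0}.
Read 'x': q0→{q1, q2}; now {q1, q2}.
Read 'x': q1→∅, q2→{q3}; now {q3}.
None of the earlier sets intersect F, but {q3} does.

2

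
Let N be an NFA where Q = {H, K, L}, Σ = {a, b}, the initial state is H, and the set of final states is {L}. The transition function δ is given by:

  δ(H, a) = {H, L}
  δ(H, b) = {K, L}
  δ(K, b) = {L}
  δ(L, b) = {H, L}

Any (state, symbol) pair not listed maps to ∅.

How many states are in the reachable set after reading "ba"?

Start in {H}.
Read 'b': H→{K, L}; now {K, L}.
Read 'a': K→∅, L→∅; now ∅.
That set has 0 states.

0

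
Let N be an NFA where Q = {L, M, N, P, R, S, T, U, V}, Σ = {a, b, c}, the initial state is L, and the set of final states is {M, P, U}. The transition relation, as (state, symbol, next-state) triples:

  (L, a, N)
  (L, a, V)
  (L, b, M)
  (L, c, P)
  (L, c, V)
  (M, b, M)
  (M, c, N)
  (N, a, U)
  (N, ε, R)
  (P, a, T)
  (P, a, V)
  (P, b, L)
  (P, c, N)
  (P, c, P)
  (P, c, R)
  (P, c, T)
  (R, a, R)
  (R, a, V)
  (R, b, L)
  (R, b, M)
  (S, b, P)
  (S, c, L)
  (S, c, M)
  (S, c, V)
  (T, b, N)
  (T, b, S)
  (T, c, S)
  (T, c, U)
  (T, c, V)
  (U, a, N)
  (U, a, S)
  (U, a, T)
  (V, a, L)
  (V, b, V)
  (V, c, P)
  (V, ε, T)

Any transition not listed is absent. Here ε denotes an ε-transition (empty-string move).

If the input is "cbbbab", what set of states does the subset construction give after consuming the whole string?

{L, M, N, R, S, T, V}

Start in {L}.
Read 'c': L→{P, V}; union {P, V}; ε-closure = {P, T, V}.
Read 'b': P→{L}, T→{N, S}, V→{V}; union {L, N, S, V}; ε-closure = {L, N, R, S, T, V}.
Read 'b': L→{M}, N→∅, R→{L, M}, S→{P}, T→{N, S}, V→{V}; union {L, M, N, P, S, V}; ε-closure = {L, M, N, P, R, S, T, V}.
Read 'b': L→{M}, M→{M}, N→∅, P→{L}, R→{L, M}, S→{P}, T→{N, S}, V→{V}; union {L, M, N, P, S, V}; ε-closure = {L, M, N, P, R, S, T, V}.
Read 'a': L→{N, V}, M→∅, N→{U}, P→{T, V}, R→{R, V}, S→∅, T→∅, V→{L}; now {L, N, R, T, U, V}.
Read 'b': L→{M}, N→∅, R→{L, M}, T→{N, S}, U→∅, V→{V}; union {L, M, N, S, V}; ε-closure = {L, M, N, R, S, T, V}.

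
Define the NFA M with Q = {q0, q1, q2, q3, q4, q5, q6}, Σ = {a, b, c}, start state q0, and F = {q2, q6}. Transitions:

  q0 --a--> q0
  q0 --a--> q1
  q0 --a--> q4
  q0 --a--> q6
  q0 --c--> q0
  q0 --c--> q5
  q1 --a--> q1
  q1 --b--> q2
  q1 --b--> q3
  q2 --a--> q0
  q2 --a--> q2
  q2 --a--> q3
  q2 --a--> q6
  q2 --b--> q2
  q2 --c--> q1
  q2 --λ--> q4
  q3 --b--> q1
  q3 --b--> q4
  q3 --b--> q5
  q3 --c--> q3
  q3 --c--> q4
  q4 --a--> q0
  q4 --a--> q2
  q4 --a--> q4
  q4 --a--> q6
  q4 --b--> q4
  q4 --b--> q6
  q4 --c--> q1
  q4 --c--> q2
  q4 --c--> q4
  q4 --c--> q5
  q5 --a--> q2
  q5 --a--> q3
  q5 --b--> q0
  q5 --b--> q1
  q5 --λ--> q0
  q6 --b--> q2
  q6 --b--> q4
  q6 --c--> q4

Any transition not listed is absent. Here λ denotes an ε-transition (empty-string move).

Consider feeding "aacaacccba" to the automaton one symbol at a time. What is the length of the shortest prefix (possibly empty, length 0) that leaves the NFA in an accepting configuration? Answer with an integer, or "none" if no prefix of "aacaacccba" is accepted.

1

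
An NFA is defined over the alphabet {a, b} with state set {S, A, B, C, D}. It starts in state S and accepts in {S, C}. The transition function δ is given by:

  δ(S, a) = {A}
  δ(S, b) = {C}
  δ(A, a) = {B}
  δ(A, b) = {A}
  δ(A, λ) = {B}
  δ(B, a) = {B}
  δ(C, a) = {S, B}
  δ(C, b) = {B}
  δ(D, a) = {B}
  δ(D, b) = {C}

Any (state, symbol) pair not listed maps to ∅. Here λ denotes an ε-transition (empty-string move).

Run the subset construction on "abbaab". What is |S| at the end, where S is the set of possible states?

Start in {S}.
Read 'a': {S} → {A, B}.
Read 'b': {A, B} → {A, B}.
Read 'b': {A, B} → {A, B}.
Read 'a': {A, B} → {B}.
Read 'a': {B} → {B}.
Read 'b': {B} → ∅.
That set has 0 states.

0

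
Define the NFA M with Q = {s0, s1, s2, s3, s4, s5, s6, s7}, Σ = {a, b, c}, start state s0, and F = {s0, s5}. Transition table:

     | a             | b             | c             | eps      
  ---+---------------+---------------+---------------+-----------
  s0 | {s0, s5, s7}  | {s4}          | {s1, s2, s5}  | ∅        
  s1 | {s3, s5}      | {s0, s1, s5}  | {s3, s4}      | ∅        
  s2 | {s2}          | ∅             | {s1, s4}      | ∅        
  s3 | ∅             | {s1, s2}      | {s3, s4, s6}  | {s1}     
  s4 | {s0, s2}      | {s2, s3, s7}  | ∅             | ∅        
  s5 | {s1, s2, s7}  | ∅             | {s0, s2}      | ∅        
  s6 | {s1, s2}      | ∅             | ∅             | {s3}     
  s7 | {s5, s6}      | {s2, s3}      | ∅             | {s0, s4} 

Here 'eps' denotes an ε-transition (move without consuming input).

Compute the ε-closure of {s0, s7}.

{s0, s4, s7}

Begin with {s0, s7}.
ε-move s7 → s4; add s4.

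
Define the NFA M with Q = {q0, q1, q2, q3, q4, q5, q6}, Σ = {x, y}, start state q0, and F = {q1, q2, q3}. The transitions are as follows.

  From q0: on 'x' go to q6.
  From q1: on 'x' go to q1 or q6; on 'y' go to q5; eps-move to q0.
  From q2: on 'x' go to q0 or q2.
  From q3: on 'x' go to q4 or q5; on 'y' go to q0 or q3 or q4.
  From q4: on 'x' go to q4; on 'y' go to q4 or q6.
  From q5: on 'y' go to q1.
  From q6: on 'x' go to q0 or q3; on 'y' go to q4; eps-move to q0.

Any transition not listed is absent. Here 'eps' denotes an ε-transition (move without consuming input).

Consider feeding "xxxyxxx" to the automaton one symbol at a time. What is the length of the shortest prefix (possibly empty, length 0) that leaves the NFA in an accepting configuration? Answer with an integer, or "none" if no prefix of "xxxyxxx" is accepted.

Start in {q0}.
Read 'x': q0→{q6}; union {q6}; ε-closure = {q0, q6}.
Read 'x': q0→{q6}, q6→{q0, q3}; now {q0, q3, q6}.
None of the earlier sets intersect F, but {q0, q3, q6} does.

2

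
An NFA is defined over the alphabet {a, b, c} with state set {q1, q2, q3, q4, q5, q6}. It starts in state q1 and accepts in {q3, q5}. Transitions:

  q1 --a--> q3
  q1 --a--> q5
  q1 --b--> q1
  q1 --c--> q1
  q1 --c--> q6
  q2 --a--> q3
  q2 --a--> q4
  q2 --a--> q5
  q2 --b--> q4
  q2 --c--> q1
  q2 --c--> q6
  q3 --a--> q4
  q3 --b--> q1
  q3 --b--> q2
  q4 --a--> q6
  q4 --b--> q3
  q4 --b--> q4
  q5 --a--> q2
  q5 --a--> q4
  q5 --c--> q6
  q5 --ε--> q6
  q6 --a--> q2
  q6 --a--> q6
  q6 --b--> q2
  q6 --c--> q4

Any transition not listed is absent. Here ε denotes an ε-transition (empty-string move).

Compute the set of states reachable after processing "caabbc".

Start in {q1}.
Read 'c': {q1} → {q1, q6}.
Read 'a': {q1, q6} → {q2, q3, q5, q6}.
Read 'a': {q2, q3, q5, q6} → {q2, q3, q4, q5, q6}.
Read 'b': {q2, q3, q4, q5, q6} → {q1, q2, q3, q4}.
Read 'b': {q1, q2, q3, q4} → {q1, q2, q3, q4}.
Read 'c': {q1, q2, q3, q4} → {q1, q6}.

{q1, q6}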